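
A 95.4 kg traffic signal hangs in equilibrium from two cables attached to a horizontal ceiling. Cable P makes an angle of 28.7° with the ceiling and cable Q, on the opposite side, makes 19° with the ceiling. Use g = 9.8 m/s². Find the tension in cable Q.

Weight W = 95.4 × 9.8 = 934.9 N acts straight down.
Horizontal: T_P cos 28.7° = T_Q cos 19°  →  T_P = 1.078 T_Q.
Vertical: T_P sin 28.7° + T_Q sin 19° = 934.9.
Substituting the horizontal relation into the vertical equation gives 0.8432 T_Q = 934.9, so T_Q = 1109 N.

T_Q ≈ 1110 N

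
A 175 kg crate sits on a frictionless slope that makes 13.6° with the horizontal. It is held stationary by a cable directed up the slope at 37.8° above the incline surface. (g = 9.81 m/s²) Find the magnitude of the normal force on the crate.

N ≈ 1360 N

Take axes along and perpendicular to the incline. Weight components: W sin 13.6° = 403.7 N down-slope, W cos 13.6° = 1669 N into the surface.
Along incline: T cos 37.8° = W sin 13.6° → T = 510.9 N.
Perpendicular: N = W cos 13.6° − T sin 37.8° = 1355 N.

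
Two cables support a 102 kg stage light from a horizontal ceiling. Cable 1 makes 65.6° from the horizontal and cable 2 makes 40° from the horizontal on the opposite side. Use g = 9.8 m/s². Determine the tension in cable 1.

Weight W = 102 × 9.8 = 999.6 N acts straight down.
Horizontal: T_1 cos 65.6° = T_2 cos 40°  →  T_2 = 0.5393 T_1.
Vertical: T_1 sin 65.6° + T_2 sin 40° = 999.6.
Substituting the horizontal relation into the vertical equation gives 1.257 T_1 = 999.6, so T_1 = 795 N.

T_1 ≈ 795 N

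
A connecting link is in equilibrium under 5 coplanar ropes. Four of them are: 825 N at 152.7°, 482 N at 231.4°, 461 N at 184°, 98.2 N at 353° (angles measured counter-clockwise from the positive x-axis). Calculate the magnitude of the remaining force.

F ≈ 1400 N

Sum the known components: ΣF_x = -1396 N, ΣF_y = -42.43 N.
For equilibrium the remaining force must supply (−ΣF_x, −ΣF_y) = (1396, 42.43) N.
Magnitude = √((1396)² + (42.43)²) = 1397 N; direction = atan2(42.43, 1396) = 1.7°.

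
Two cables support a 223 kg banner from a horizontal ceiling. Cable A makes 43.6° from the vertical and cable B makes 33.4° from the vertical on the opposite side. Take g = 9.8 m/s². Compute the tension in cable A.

Angles from the horizontal: cable A is 90° − 43.6° = 46.4°, cable B is 90° − 33.4° = 56.6°.
Weight W = 223 × 9.8 = 2185 N acts straight down.
Horizontal: T_A cos 46.4° = T_B cos 56.6°  →  T_B = 1.253 T_A.
Vertical: T_A sin 46.4° + T_B sin 56.6° = 2185.
Substituting the horizontal relation into the vertical equation gives 1.77 T_A = 2185, so T_A = 1235 N.

T_A ≈ 1230 N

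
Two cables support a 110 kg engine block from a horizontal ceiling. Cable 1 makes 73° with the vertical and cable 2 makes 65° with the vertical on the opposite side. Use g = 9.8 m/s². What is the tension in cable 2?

Angles from the horizontal: cable 1 is 90° − 73° = 17°, cable 2 is 90° − 65° = 25°.
Weight W = 110 × 9.8 = 1078 N acts straight down.
Horizontal: T_1 cos 17° = T_2 cos 25°  →  T_1 = 0.9477 T_2.
Vertical: T_1 sin 17° + T_2 sin 25° = 1078.
Substituting the horizontal relation into the vertical equation gives 0.6997 T_2 = 1078, so T_2 = 1541 N.

T_2 ≈ 1540 N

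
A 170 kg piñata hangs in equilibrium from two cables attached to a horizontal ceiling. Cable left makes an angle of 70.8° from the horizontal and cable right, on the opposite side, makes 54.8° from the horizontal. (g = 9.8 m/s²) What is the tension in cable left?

Weight W = 170 × 9.8 = 1666 N acts straight down.
Horizontal: T_left cos 70.8° = T_right cos 54.8°  →  T_right = 0.5705 T_left.
Vertical: T_left sin 70.8° + T_right sin 54.8° = 1666.
Substituting the horizontal relation into the vertical equation gives 1.411 T_left = 1666, so T_left = 1181 N.

T_left ≈ 1180 N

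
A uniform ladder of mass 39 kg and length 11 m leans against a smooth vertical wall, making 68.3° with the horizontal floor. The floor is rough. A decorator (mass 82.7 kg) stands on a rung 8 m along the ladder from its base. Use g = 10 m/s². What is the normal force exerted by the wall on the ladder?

Torques about the foot: N_wall · 11 sin 68.3° = 39×10×5.5 cos 68.3° + 82.7×10×8 cos 68.3° → N_wall = 316.95 N.

N_wall ≈ 317 N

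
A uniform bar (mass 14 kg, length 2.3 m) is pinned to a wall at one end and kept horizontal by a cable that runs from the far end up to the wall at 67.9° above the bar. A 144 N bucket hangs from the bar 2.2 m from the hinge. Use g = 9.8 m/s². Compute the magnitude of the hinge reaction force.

Take torques about the hinge: T sin 67.9° · 2.3 = 14×9.8×1.15 + 144×2.2 = 474.58 N·m.
So T = 474.58 / (0.9265 × 2.3) = 222.7 N.
ΣF_x = 0: H_x = T cos 67.9° = 83.786 N.
ΣF_y = 0: H_y = (14×9.8 + 144) − T sin 67.9° = 281.2 − 206.34 = 74.861 N.
|H| = √(H_x² + H_y²) = √((83.786)² + (74.861)²) = 112.36 N.

|H| ≈ 112 N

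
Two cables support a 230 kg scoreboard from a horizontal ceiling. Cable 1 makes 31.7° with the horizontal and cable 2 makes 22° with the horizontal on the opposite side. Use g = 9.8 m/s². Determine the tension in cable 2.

T_2 ≈ 2380 N

Weight W = 230 × 9.8 = 2254 N acts straight down.
Horizontal: T_1 cos 31.7° = T_2 cos 22°  →  T_1 = 1.09 T_2.
Vertical: T_1 sin 31.7° + T_2 sin 22° = 2254.
Substituting the horizontal relation into the vertical equation gives 0.9472 T_2 = 2254, so T_2 = 2380 N.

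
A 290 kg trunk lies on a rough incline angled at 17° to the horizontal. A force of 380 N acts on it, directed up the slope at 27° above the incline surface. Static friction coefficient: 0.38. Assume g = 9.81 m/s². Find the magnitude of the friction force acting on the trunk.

Axes along / perpendicular to the incline. W sin 17° = 831.8 N down-slope; W cos 17° = 2721 N into the surface.
Perpendicular: N = W cos 17° − P sin 27° = 2721 − 172.5 = 2548 N.
Along incline: P cos 27° + f = W sin 17° (friction acts up-slope) → f = 831.8 − 338.6 = 493.2 N.
|f| = 493.2 N ≤ μN = 968.3 N, so the trunk is indeed static.

f ≈ 493 N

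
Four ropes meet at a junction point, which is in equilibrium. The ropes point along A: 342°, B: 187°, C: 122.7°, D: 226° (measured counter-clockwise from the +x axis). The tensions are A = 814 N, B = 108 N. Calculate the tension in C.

Resolve: ΣF_x = 814 cos 342° + 108 cos 187° + T_C cos 122.7° + T_D cos 226° = 0.
        ΣF_y = 814 sin 342° + 108 sin 187° + T_C sin 122.7° + T_D sin 226° = 0.
The known terms sum to (667, -264.7) N, so -0.5402 T_C − 0.6947 T_D = -667 and 0.8415 T_C − 0.7193 T_D = 264.7.
Solving simultaneously: T_C = 681.9 N, T_D = 429.8 N.

T_C ≈ 682 N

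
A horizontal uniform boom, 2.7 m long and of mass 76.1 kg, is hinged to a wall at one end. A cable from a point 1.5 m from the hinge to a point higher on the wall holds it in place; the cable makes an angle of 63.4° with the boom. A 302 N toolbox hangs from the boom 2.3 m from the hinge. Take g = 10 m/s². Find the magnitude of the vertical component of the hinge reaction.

Take torques about the hinge: T sin 63.4° · 1.5 = 76.1×10×1.35 + 302×2.3 = 1722 N·m.
So T = 1722 / (0.8942 × 1.5) = 1283.9 N.
ΣF_y = 0: H_y = (76.1×10 + 302) − T sin 63.4° = 1063 − 1148 = -84.967 N.

|H_y| ≈ 85 N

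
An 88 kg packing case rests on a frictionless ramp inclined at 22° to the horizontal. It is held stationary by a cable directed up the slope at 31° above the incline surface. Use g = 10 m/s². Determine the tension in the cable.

Take axes along and perpendicular to the incline. Weight components: W sin 22° = 329.7 N down-slope, W cos 22° = 815.9 N into the surface.
Along incline: T cos 31° = W sin 22° → T = 384.6 N.
Perpendicular: N = W cos 22° − T sin 31° = 617.8 N.

T ≈ 385 N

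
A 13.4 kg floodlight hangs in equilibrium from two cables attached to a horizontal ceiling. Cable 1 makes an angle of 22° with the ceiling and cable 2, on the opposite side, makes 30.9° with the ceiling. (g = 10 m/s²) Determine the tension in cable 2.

T_2 ≈ 156 N

Weight W = 13.4 × 10 = 134 N acts straight down.
Horizontal: T_1 cos 22° = T_2 cos 30.9°  →  T_1 = 0.9255 T_2.
Vertical: T_1 sin 22° + T_2 sin 30.9° = 134.
Substituting the horizontal relation into the vertical equation gives 0.8602 T_2 = 134, so T_2 = 155.8 N.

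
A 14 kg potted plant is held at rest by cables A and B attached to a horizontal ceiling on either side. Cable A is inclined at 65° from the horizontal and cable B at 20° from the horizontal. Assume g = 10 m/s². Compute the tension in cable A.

T_A ≈ 132 N

Weight W = 14 × 10 = 140 N acts straight down.
Horizontal: T_A cos 65° = T_B cos 20°  →  T_B = 0.4497 T_A.
Vertical: T_A sin 65° + T_B sin 20° = 140.
Substituting the horizontal relation into the vertical equation gives 1.06 T_A = 140, so T_A = 132.1 N.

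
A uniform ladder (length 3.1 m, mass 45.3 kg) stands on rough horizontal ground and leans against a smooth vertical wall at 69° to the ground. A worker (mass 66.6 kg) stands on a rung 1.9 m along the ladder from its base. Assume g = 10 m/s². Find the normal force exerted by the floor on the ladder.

ΣF_y = 0: N_floor = 45.3×10 + 66.6×10 = 1119 N.

N_floor ≈ 1120 N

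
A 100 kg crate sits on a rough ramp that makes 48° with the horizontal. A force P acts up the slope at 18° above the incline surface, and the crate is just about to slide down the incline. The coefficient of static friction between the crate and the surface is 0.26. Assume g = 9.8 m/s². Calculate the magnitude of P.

P ≈ 641 N

On the verge of sliding down the incline, friction equals μN and acts up the slope.
Perpendicular: N + P sin 18° = W cos 48° = 655.7 N.
Along incline: P cos 18° + μN = W sin 48° with W sin 48° = 728.3 N.
Solving the pair for P and N: P = 640.6 N, N = 457.8 N (and f = μN = 119 N).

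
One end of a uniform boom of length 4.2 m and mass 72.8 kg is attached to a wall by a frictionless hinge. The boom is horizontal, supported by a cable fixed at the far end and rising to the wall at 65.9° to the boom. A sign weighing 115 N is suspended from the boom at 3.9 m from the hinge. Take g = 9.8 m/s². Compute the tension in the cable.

T ≈ 508 N

Take torques about the hinge: T sin 65.9° · 4.2 = 72.8×9.8×2.1 + 115×3.9 = 1946.7 N·m.
So T = 1946.7 / (0.9128 × 4.2) = 507.77 N.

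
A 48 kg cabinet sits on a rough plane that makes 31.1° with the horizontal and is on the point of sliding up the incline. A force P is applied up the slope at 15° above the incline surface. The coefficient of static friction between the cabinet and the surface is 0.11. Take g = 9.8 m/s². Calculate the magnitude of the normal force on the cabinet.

On the verge of sliding up the incline, friction equals μN and acts down the slope.
Perpendicular: N + P sin 15° = W cos 31.1° = 402.8 N.
Along incline: P cos 15° = W sin 31.1° + μN  with W sin 31.1° = 243 N.
Solving the pair for P and N: P = 288.9 N, N = 328 N (and f = μN = 36.08 N).

N ≈ 328 N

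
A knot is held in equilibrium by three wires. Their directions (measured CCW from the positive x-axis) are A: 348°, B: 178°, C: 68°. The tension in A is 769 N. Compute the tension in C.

Resolve: ΣF_x = 769 cos 348° + T_B cos 178° + T_C cos 68° = 0.
        ΣF_y = 769 sin 348° + T_B sin 178° + T_C sin 68° = 0.
The known terms sum to (752.2, -159.9) N, so -0.9994 T_B + 0.3746 T_C = -752.2 and 0.0349 T_B + 0.9272 T_C = 159.9.
Solving simultaneously: T_B = 805.9 N, T_C = 142.1 N.

T_C ≈ 142 N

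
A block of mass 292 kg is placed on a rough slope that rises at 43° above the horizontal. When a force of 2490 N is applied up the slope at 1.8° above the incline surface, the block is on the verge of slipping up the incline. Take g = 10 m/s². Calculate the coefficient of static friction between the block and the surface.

μ ≈ 0.242

On the verge of sliding up the incline, friction is at its maximum μN and acts down the slope.
Perpendicular to incline: N = W cos 43° − P sin 1.8° = 2136 − 78.21 = 2057 N.
Along incline: P cos 1.8° − μN = W sin 43° → μ = −(W sin 43° − P cos 1.8°) / N = 0.2417.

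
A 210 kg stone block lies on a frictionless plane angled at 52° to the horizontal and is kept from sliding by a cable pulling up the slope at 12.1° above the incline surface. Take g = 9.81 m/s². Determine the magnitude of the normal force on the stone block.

Take axes along and perpendicular to the incline. Weight components: W sin 52° = 1623 N down-slope, W cos 52° = 1268 N into the surface.
Along incline: T cos 12.1° = W sin 52° → T = 1660 N.
Perpendicular: N = W cos 52° − T sin 12.1° = 920.3 N.

N ≈ 920 N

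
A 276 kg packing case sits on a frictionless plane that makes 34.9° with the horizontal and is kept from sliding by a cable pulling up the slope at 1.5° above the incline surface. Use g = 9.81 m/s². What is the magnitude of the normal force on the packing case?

Take axes along and perpendicular to the incline. Weight components: W sin 34.9° = 1549 N down-slope, W cos 34.9° = 2221 N into the surface.
Along incline: T cos 1.5° = W sin 34.9° → T = 1550 N.
Perpendicular: N = W cos 34.9° − T sin 1.5° = 2180 N.

N ≈ 2180 N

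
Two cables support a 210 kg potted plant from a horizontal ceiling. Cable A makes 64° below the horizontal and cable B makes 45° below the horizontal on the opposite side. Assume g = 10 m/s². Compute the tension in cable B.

Weight W = 210 × 10 = 2100 N acts straight down.
Horizontal: T_A cos 64° = T_B cos 45°  →  T_A = 1.613 T_B.
Vertical: T_A sin 64° + T_B sin 45° = 2100.
Substituting the horizontal relation into the vertical equation gives 2.157 T_B = 2100, so T_B = 973.6 N.

T_B ≈ 974 N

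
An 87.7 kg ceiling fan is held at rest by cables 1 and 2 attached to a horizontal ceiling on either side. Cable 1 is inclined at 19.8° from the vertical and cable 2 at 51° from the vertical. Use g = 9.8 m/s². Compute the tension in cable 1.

T_1 ≈ 707 N

Angles from the horizontal: cable 1 is 90° − 19.8° = 70.2°, cable 2 is 90° − 51° = 39°.
Weight W = 87.7 × 9.8 = 859.5 N acts straight down.
Horizontal: T_1 cos 70.2° = T_2 cos 39°  →  T_2 = 0.4359 T_1.
Vertical: T_1 sin 70.2° + T_2 sin 39° = 859.5.
Substituting the horizontal relation into the vertical equation gives 1.215 T_1 = 859.5, so T_1 = 707.3 N.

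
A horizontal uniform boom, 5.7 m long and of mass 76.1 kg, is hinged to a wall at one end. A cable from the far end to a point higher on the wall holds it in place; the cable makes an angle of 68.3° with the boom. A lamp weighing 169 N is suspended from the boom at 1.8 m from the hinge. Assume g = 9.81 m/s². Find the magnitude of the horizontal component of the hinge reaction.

Take torques about the hinge: T sin 68.3° · 5.7 = 76.1×9.81×2.85 + 169×1.8 = 2431.8 N·m.
So T = 2431.8 / (0.9291 × 5.7) = 459.18 N.
ΣF_x = 0: H_x = T cos 68.3° = 169.78 N.

H_x ≈ 170 N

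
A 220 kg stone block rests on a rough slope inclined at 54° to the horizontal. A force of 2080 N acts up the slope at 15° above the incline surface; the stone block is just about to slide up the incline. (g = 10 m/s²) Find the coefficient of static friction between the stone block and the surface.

On the verge of sliding up the incline, friction is at its maximum μN and acts down the slope.
Perpendicular to incline: N = W cos 54° − P sin 15° = 1293 − 538.3 = 754.8 N.
Along incline: P cos 15° − μN = W sin 54° → μ = −(W sin 54° − P cos 15°) / N = 0.3038.

μ ≈ 0.304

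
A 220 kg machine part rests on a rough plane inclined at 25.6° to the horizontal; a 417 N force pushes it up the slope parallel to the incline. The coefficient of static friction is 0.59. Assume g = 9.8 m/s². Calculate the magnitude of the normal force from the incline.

N ≈ 1940 N

Axes along / perpendicular to the incline. W sin 25.6° = 931.6 N down-slope; W cos 25.6° = 1944 N into the surface.
Perpendicular: N = W cos 25.6° − P sin 0° = 1944 − 0 = 1944 N.
Along incline: P cos 0° + f = W sin 25.6° (friction acts up-slope) → f = 931.6 − 417 = 514.6 N.
|f| = 514.6 N ≤ μN = 1147 N, so the machine part is indeed static.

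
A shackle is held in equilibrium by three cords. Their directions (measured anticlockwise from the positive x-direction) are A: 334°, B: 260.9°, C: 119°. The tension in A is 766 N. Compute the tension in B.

Resolve: ΣF_x = 766 cos 334° + T_B cos 260.9° + T_C cos 119° = 0.
        ΣF_y = 766 sin 334° + T_B sin 260.9° + T_C sin 119° = 0.
The known terms sum to (688.5, -335.8) N, so -0.1582 T_B − 0.4848 T_C = -688.5 and -0.9874 T_B + 0.8746 T_C = 335.8.
Solving simultaneously: T_B = 712 N, T_C = 1188 N.

T_B ≈ 712 N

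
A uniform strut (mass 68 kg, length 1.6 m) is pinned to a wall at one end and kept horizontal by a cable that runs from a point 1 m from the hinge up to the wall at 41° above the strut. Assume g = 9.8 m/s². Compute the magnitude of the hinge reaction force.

|H| ≈ 628 N

Take torques about the hinge: T sin 41° · 1 = 68×9.8×0.8 = 533.12 N·m.
So T = 533.12 / (0.6561 × 1) = 812.61 N.
ΣF_x = 0: H_x = T cos 41° = 613.28 N.
ΣF_y = 0: H_y = (68×9.8) − T sin 41° = 666.4 − 533.12 = 133.28 N.
|H| = √(H_x² + H_y²) = √((613.28)² + (133.28)²) = 627.6 N.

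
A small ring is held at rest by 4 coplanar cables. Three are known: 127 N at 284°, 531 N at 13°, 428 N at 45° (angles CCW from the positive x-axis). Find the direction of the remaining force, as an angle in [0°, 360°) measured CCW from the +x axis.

Sum the known components: ΣF_x = 850.8 N, ΣF_y = 298.9 N.
For equilibrium the remaining force must supply (−ΣF_x, −ΣF_y) = (-850.8, -298.9) N.
Magnitude = √((-850.8)² + (-298.9)²) = 901.7 N; direction = atan2(-298.9, -850.8) = 199.4°.

θ ≈ 199°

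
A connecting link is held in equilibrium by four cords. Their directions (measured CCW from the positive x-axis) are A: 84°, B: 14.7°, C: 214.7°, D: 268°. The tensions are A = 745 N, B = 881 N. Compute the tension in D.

T_D ≈ 329 N

Resolve: ΣF_x = 745 cos 84° + 881 cos 14.7° + T_C cos 214.7° + T_D cos 268° = 0.
        ΣF_y = 745 sin 84° + 881 sin 14.7° + T_C sin 214.7° + T_D sin 268° = 0.
The known terms sum to (930, 964.5) N, so -0.8221 T_C − 0.0349 T_D = -930 and -0.5693 T_C − 0.9994 T_D = -964.5.
Solving simultaneously: T_C = 1117 N, T_D = 328.6 N.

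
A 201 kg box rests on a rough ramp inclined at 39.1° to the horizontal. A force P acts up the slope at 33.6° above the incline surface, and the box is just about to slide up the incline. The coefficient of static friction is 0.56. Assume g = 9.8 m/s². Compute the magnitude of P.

On the verge of sliding up the incline, friction equals μN and acts down the slope.
Perpendicular: N + P sin 33.6° = W cos 39.1° = 1529 N.
Along incline: P cos 33.6° = W sin 39.1° + μN  with W sin 39.1° = 1242 N.
Solving the pair for P and N: P = 1836 N, N = 512.6 N (and f = μN = 287 N).

P ≈ 1840 N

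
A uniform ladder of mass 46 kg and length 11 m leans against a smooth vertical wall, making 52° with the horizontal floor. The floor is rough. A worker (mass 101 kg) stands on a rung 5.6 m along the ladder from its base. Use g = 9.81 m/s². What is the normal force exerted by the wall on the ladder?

N_wall ≈ 570 N

Torques about the foot: N_wall · 11 sin 52° = 46×9.81×5.5 cos 52° + 101×9.81×5.6 cos 52° → N_wall = 570.37 N.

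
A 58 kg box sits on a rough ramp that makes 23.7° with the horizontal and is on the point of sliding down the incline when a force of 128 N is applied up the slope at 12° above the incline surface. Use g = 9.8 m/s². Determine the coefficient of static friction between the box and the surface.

On the verge of sliding down the incline, friction is at its maximum μN and acts up the slope.
Perpendicular to incline: N = W cos 23.7° − P sin 12° = 520.5 − 26.61 = 493.8 N.
Along incline: P cos 12° + μN = W sin 23.7° → μ = (W sin 23.7° − P cos 12°) / N = 0.2091.

μ ≈ 0.209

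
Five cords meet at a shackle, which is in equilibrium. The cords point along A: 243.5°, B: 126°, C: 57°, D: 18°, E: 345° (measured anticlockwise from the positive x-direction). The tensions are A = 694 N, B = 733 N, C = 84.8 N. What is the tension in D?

T_D ≈ 254 N

Resolve: ΣF_x = 694 cos 243.5° + 733 cos 126° + 84.8 cos 57° + T_D cos 18° + T_E cos 345° = 0.
        ΣF_y = 694 sin 243.5° + 733 sin 126° + 84.8 sin 57° + T_D sin 18° + T_E sin 345° = 0.
The known terms sum to (-694.3, 43.04) N, so 0.9511 T_D + 0.9659 T_E = 694.3 and 0.3090 T_D − 0.2588 T_E = -43.04.
Solving simultaneously: T_D = 253.6 N, T_E = 469.1 N.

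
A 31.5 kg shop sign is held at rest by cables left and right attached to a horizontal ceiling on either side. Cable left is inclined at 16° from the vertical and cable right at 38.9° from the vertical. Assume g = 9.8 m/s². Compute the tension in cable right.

T_right ≈ 104 N

Angles from the horizontal: cable left is 90° − 16° = 74°, cable right is 90° − 38.9° = 51.1°.
Weight W = 31.5 × 9.8 = 308.7 N acts straight down.
Horizontal: T_left cos 74° = T_right cos 51.1°  →  T_left = 2.278 T_right.
Vertical: T_left sin 74° + T_right sin 51.1° = 308.7.
Substituting the horizontal relation into the vertical equation gives 2.968 T_right = 308.7, so T_right = 104 N.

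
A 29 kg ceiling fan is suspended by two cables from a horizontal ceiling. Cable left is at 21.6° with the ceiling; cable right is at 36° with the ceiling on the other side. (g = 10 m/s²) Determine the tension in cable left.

T_left ≈ 278 N

Weight W = 29 × 10 = 290 N acts straight down.
Horizontal: T_left cos 21.6° = T_right cos 36°  →  T_right = 1.149 T_left.
Vertical: T_left sin 21.6° + T_right sin 36° = 290.
Substituting the horizontal relation into the vertical equation gives 1.044 T_left = 290, so T_left = 277.9 N.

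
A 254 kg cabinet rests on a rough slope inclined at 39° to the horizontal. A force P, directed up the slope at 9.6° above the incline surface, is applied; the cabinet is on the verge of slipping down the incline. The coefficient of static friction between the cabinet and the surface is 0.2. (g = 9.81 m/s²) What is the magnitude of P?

On the verge of sliding down the incline, friction equals μN and acts up the slope.
Perpendicular: N + P sin 9.6° = W cos 39° = 1936 N.
Along incline: P cos 9.6° + μN = W sin 39° with W sin 39° = 1568 N.
Solving the pair for P and N: P = 1240 N, N = 1730 N (and f = μN = 345.9 N).

P ≈ 1240 N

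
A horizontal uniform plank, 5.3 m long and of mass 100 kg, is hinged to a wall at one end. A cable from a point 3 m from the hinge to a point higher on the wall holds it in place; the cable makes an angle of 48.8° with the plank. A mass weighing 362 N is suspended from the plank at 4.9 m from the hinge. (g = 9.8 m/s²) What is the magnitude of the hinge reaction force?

Take torques about the hinge: T sin 48.8° · 3 = 100×9.8×2.65 + 362×4.9 = 4370.8 N·m.
So T = 4370.8 / (0.7524 × 3) = 1936.3 N.
ΣF_x = 0: H_x = T cos 48.8° = 1275.4 N.
ΣF_y = 0: H_y = (100×9.8 + 362) − T sin 48.8° = 1342 − 1456.9 = -114.93 N.
|H| = √(H_x² + H_y²) = √((1275.4)² + (-114.93)²) = 1280.6 N.

|H| ≈ 1280 N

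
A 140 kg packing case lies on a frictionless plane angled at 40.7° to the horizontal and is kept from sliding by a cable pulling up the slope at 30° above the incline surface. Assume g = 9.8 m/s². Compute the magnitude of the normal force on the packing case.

Take axes along and perpendicular to the incline. Weight components: W sin 40.7° = 894.7 N down-slope, W cos 40.7° = 1040 N into the surface.
Along incline: T cos 30° = W sin 40.7° → T = 1033 N.
Perpendicular: N = W cos 40.7° − T sin 30° = 523.6 N.

N ≈ 524 N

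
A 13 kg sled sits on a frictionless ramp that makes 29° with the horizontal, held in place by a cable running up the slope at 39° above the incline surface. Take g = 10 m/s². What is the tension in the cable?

T ≈ 81.1 N

Take axes along and perpendicular to the incline. Weight components: W sin 29° = 63.03 N down-slope, W cos 29° = 113.7 N into the surface.
Along incline: T cos 39° = W sin 29° → T = 81.1 N.
Perpendicular: N = W cos 29° − T sin 39° = 62.66 N.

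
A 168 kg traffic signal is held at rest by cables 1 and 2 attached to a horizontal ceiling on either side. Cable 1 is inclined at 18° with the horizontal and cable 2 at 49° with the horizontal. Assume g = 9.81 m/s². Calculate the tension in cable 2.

T_2 ≈ 1700 N

Weight W = 168 × 9.81 = 1648 N acts straight down.
Horizontal: T_1 cos 18° = T_2 cos 49°  →  T_1 = 0.6898 T_2.
Vertical: T_1 sin 18° + T_2 sin 49° = 1648.
Substituting the horizontal relation into the vertical equation gives 0.9679 T_2 = 1648, so T_2 = 1703 N.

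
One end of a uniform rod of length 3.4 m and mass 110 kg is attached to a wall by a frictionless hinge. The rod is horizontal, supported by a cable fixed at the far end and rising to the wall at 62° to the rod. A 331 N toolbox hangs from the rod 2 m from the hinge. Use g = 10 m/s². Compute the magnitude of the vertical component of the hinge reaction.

Take torques about the hinge: T sin 62° · 3.4 = 110×10×1.7 + 331×2 = 2532 N·m.
So T = 2532 / (0.8829 × 3.4) = 843.43 N.
ΣF_y = 0: H_y = (110×10 + 331) − T sin 62° = 1431 − 744.71 = 686.29 N.

|H_y| ≈ 686 N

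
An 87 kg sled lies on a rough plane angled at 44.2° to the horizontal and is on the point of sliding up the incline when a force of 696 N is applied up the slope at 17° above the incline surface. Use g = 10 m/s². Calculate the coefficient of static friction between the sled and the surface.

On the verge of sliding up the incline, friction is at its maximum μN and acts down the slope.
Perpendicular to incline: N = W cos 44.2° − P sin 17° = 623.7 − 203.5 = 420.2 N.
Along incline: P cos 17° − μN = W sin 44.2° → μ = −(W sin 44.2° − P cos 17°) / N = 0.1405.

μ ≈ 0.141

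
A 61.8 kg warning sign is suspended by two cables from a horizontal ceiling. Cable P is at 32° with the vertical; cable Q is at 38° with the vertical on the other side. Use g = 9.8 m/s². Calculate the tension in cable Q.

Angles from the horizontal: cable P is 90° − 32° = 58°, cable Q is 90° − 38° = 52°.
Weight W = 61.8 × 9.8 = 605.6 N acts straight down.
Horizontal: T_P cos 58° = T_Q cos 52°  →  T_P = 1.162 T_Q.
Vertical: T_P sin 58° + T_Q sin 52° = 605.6.
Substituting the horizontal relation into the vertical equation gives 1.773 T_Q = 605.6, so T_Q = 341.5 N.

T_Q ≈ 342 N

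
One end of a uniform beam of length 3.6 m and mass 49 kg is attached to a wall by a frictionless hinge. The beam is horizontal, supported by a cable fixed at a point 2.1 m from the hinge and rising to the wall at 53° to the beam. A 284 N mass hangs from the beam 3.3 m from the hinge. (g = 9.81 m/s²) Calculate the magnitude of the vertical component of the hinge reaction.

|H_y| ≈ 93.6 N

Take torques about the hinge: T sin 53° · 2.1 = 49×9.81×1.8 + 284×3.3 = 1802.4 N·m.
So T = 1802.4 / (0.7986 × 2.1) = 1074.7 N.
ΣF_y = 0: H_y = (49×9.81 + 284) − T sin 53° = 764.69 − 858.31 = -93.616 N.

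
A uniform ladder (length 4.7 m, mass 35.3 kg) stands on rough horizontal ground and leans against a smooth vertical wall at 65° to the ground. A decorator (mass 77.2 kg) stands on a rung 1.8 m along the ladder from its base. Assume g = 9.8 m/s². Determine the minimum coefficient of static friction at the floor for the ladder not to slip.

μ_min ≈ 0.196

ΣF_y = 0: N_floor = 35.3×9.8 + 77.2×9.8 = 1102.5 N.
Torques about the foot: N_wall · 4.7 sin 65° = 35.3×9.8×2.35 cos 65° + 77.2×9.8×1.8 cos 65° → N_wall = 215.77 N.
ΣF_x = 0: f_floor = N_wall = 215.77 N.
μ_min = f_floor / N_floor = 215.77 / 1102.5 = 0.1957.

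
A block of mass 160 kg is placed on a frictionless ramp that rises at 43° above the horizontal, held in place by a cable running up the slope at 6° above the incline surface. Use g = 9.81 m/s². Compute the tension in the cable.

T ≈ 1080 N

Take axes along and perpendicular to the incline. Weight components: W sin 43° = 1070 N down-slope, W cos 43° = 1148 N into the surface.
Along incline: T cos 6° = W sin 43° → T = 1076 N.
Perpendicular: N = W cos 43° − T sin 6° = 1035 N.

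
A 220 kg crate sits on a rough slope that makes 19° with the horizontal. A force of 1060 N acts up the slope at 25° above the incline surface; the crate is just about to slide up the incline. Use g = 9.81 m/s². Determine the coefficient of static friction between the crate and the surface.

On the verge of sliding up the incline, friction is at its maximum μN and acts down the slope.
Perpendicular to incline: N = W cos 19° − P sin 25° = 2041 − 448 = 1593 N.
Along incline: P cos 25° − μN = W sin 19° → μ = −(W sin 19° − P cos 25°) / N = 0.162.

μ ≈ 0.162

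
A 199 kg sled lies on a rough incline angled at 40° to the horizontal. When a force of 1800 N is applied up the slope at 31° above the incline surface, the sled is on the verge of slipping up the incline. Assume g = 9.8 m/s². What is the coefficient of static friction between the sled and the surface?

μ ≈ 0.510

On the verge of sliding up the incline, friction is at its maximum μN and acts down the slope.
Perpendicular to incline: N = W cos 40° − P sin 31° = 1494 − 927.1 = 566.9 N.
Along incline: P cos 31° − μN = W sin 40° → μ = −(W sin 40° − P cos 31°) / N = 0.5104.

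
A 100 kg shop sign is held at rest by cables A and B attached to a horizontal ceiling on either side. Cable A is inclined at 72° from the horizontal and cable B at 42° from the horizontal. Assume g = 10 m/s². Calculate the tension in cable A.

T_A ≈ 813 N

Weight W = 100 × 10 = 1000 N acts straight down.
Horizontal: T_A cos 72° = T_B cos 42°  →  T_B = 0.4158 T_A.
Vertical: T_A sin 72° + T_B sin 42° = 1000.
Substituting the horizontal relation into the vertical equation gives 1.229 T_A = 1000, so T_A = 813.5 N.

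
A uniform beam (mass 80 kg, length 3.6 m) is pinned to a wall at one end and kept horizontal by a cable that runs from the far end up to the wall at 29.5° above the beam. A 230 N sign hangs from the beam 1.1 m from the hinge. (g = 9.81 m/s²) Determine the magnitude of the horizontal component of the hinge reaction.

H_x ≈ 818 N

Take torques about the hinge: T sin 29.5° · 3.6 = 80×9.81×1.8 + 230×1.1 = 1665.6 N·m.
So T = 1665.6 / (0.4924 × 3.6) = 939.59 N.
ΣF_x = 0: H_x = T cos 29.5° = 817.78 N.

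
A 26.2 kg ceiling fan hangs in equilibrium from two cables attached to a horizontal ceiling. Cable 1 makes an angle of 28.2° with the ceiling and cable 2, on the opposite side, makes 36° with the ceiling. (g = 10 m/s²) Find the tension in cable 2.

T_2 ≈ 256 N

Weight W = 26.2 × 10 = 262 N acts straight down.
Horizontal: T_1 cos 28.2° = T_2 cos 36°  →  T_1 = 0.918 T_2.
Vertical: T_1 sin 28.2° + T_2 sin 36° = 262.
Substituting the horizontal relation into the vertical equation gives 1.022 T_2 = 262, so T_2 = 256.5 N.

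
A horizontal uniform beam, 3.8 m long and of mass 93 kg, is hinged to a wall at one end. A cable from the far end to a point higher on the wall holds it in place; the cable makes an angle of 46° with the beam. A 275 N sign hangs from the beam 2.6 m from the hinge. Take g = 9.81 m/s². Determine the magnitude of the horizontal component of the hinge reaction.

Take torques about the hinge: T sin 46° · 3.8 = 93×9.81×1.9 + 275×2.6 = 2448.4 N·m.
So T = 2448.4 / (0.7193 × 3.8) = 895.71 N.
ΣF_x = 0: H_x = T cos 46° = 622.22 N.

H_x ≈ 622 N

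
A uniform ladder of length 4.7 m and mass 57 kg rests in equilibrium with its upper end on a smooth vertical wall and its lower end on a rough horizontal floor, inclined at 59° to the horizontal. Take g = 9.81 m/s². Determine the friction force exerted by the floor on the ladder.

f ≈ 168 N

Torques about the foot: N_wall · 4.7 sin 59° = 57×9.81×2.35 cos 59° → N_wall = 167.99 N.
ΣF_x = 0: f_floor = N_wall = 167.99 N.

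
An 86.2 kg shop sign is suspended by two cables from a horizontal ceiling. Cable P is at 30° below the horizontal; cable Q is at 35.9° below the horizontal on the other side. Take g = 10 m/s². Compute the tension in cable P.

Weight W = 86.2 × 10 = 862 N acts straight down.
Horizontal: T_P cos 30° = T_Q cos 35.9°  →  T_Q = 1.069 T_P.
Vertical: T_P sin 30° + T_Q sin 35.9° = 862.
Substituting the horizontal relation into the vertical equation gives 1.127 T_P = 862, so T_P = 764.9 N.

T_P ≈ 765 N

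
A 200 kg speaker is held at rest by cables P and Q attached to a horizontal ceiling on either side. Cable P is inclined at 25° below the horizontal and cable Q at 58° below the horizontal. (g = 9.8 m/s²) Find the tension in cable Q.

Weight W = 200 × 9.8 = 1960 N acts straight down.
Horizontal: T_P cos 25° = T_Q cos 58°  →  T_P = 0.5847 T_Q.
Vertical: T_P sin 25° + T_Q sin 58° = 1960.
Substituting the horizontal relation into the vertical equation gives 1.095 T_Q = 1960, so T_Q = 1790 N.

T_Q ≈ 1790 N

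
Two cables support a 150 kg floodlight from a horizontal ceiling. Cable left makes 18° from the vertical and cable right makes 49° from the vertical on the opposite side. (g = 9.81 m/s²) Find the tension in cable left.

Angles from the horizontal: cable left is 90° − 18° = 72°, cable right is 90° − 49° = 41°.
Weight W = 150 × 9.81 = 1472 N acts straight down.
Horizontal: T_left cos 72° = T_right cos 41°  →  T_right = 0.4095 T_left.
Vertical: T_left sin 72° + T_right sin 41° = 1472.
Substituting the horizontal relation into the vertical equation gives 1.22 T_left = 1472, so T_left = 1206 N.

T_left ≈ 1210 N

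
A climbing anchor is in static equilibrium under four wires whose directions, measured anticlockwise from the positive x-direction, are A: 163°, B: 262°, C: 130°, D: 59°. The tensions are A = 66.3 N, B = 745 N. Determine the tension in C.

Resolve: ΣF_x = 66.3 cos 163° + 745 cos 262° + T_C cos 130° + T_D cos 59° = 0.
        ΣF_y = 66.3 sin 163° + 745 sin 262° + T_C sin 130° + T_D sin 59° = 0.
The known terms sum to (-167.1, -718.4) N, so -0.6428 T_C + 0.5150 T_D = 167.1 and 0.7660 T_C + 0.8572 T_D = 718.4.
Solving simultaneously: T_C = 239.8 N, T_D = 623.7 N.

T_C ≈ 240 N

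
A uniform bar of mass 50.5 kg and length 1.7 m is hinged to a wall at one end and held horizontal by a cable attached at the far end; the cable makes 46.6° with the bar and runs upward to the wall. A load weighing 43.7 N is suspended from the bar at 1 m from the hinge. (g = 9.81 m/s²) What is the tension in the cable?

Take torques about the hinge: T sin 46.6° · 1.7 = 50.5×9.81×0.85 + 43.7×1 = 464.79 N·m.
So T = 464.79 / (0.7266 × 1.7) = 376.3 N.

T ≈ 376 N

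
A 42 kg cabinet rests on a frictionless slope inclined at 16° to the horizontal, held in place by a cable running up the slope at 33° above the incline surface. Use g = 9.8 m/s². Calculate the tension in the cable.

Take axes along and perpendicular to the incline. Weight components: W sin 16° = 113.5 N down-slope, W cos 16° = 395.7 N into the surface.
Along incline: T cos 33° = W sin 16° → T = 135.3 N.
Perpendicular: N = W cos 16° − T sin 33° = 322 N.

T ≈ 135 N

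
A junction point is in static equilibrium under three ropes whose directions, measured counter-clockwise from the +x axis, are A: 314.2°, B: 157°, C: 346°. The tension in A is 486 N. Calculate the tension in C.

T_C ≈ 1200 N

Resolve: ΣF_x = 486 cos 314.2° + T_B cos 157° + T_C cos 346° = 0.
        ΣF_y = 486 sin 314.2° + T_B sin 157° + T_C sin 346° = 0.
The known terms sum to (338.8, -348.4) N, so -0.9205 T_B + 0.9703 T_C = -338.8 and 0.3907 T_B − 0.2419 T_C = 348.4.
Solving simultaneously: T_B = 1637 N, T_C = 1204 N.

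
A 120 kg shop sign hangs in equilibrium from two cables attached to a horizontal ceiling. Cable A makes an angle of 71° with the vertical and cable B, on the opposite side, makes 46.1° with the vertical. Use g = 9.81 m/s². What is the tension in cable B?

T_B ≈ 1250 N

Angles from the horizontal: cable A is 90° − 71° = 19°, cable B is 90° − 46.1° = 43.9°.
Weight W = 120 × 9.81 = 1177 N acts straight down.
Horizontal: T_A cos 19° = T_B cos 43.9°  →  T_A = 0.7621 T_B.
Vertical: T_A sin 19° + T_B sin 43.9° = 1177.
Substituting the horizontal relation into the vertical equation gives 0.9415 T_B = 1177, so T_B = 1250 N.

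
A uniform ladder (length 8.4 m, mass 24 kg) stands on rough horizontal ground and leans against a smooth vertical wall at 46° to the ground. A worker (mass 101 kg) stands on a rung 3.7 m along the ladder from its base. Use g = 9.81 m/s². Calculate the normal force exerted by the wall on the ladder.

N_wall ≈ 535 N

Torques about the foot: N_wall · 8.4 sin 46° = 24×9.81×4.2 cos 46° + 101×9.81×3.7 cos 46° → N_wall = 535.13 N.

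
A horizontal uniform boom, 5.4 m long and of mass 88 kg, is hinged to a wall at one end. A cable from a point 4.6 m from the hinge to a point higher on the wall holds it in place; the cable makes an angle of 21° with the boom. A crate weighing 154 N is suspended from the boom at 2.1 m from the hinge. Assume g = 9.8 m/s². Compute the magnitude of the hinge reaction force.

|H| ≈ 1560 N

Take torques about the hinge: T sin 21° · 4.6 = 88×9.8×2.7 + 154×2.1 = 2651.9 N·m.
So T = 2651.9 / (0.3584 × 4.6) = 1608.7 N.
ΣF_x = 0: H_x = T cos 21° = 1501.8 N.
ΣF_y = 0: H_y = (88×9.8 + 154) − T sin 21° = 1016.4 − 576.5 = 439.9 N.
|H| = √(H_x² + H_y²) = √((1501.8)² + (439.9)²) = 1564.9 N.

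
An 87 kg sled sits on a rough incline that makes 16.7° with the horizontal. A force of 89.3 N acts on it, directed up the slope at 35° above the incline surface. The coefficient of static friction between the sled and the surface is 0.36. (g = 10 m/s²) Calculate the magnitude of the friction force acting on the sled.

Axes along / perpendicular to the incline. W sin 16.7° = 250 N down-slope; W cos 16.7° = 833.3 N into the surface.
Perpendicular: N = W cos 16.7° − P sin 35° = 833.3 − 51.22 = 782.1 N.
Along incline: P cos 35° + f = W sin 16.7° (friction acts up-slope) → f = 250 − 73.15 = 176.9 N.
|f| = 176.9 N ≤ μN = 281.6 N, so the sled is indeed static.

f ≈ 177 N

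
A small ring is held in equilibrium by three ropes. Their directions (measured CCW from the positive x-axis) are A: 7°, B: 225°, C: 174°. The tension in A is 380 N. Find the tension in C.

Resolve: ΣF_x = 380 cos 7° + T_B cos 225° + T_C cos 174° = 0.
        ΣF_y = 380 sin 7° + T_B sin 225° + T_C sin 174° = 0.
The known terms sum to (377.2, 46.31) N, so -0.7071 T_B − 0.9945 T_C = -377.2 and -0.7071 T_B + 0.1045 T_C = -46.31.
Solving simultaneously: T_B = 110 N, T_C = 301 N.

T_C ≈ 301 N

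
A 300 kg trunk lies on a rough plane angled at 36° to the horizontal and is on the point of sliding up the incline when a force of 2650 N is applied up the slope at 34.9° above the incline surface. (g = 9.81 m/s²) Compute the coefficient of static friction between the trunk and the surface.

On the verge of sliding up the incline, friction is at its maximum μN and acts down the slope.
Perpendicular to incline: N = W cos 36° − P sin 34.9° = 2381 − 1516 = 864.8 N.
Along incline: P cos 34.9° − μN = W sin 36° → μ = −(W sin 36° − P cos 34.9°) / N = 0.5129.

μ ≈ 0.513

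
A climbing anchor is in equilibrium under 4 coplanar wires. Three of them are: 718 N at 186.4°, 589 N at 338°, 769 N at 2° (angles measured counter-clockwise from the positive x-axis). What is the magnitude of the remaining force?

Sum the known components: ΣF_x = 601.1 N, ΣF_y = -273.8 N.
For equilibrium the remaining force must supply (−ΣF_x, −ΣF_y) = (-601.1, 273.8) N.
Magnitude = √((-601.1)² + (273.8)²) = 660.6 N; direction = atan2(273.8, -601.1) = 155.5°.

F ≈ 661 N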